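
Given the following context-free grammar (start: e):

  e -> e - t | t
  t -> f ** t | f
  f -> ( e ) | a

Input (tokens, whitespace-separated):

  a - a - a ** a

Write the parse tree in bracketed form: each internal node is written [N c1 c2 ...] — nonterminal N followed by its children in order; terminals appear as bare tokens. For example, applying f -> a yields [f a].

e
e - t
e - t - t
t - t - t
f - t - t
a - t - t
a - f - t
a - a - t
a - a - f ** t
a - a - a ** t
a - a - a ** f
a - a - a ** a

[e [e [e [t [f a]]] - [t [f a]]] - [t [f a] ** [t [f a]]]]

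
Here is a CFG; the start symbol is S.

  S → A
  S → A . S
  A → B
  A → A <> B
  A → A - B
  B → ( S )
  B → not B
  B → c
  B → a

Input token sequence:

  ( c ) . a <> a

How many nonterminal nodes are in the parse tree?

11

[S [A [B ( [S [A [B c]]] )]] . [S [A [A [B a]] <> [B a]]]]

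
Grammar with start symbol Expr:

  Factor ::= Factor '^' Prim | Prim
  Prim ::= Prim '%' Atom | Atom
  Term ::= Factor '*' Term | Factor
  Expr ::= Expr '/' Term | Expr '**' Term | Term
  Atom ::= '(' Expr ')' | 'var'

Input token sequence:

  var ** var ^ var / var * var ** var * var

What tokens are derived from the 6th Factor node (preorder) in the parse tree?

[Expr [Expr [Expr [Expr [Term [Factor [Prim [Atom var]]]]] ** [Term [Factor [Factor [Prim [Atom var]]] ^ [Prim [Atom var]]]]] / [Term [Factor [Prim [Atom var]]] * [Term [Factor [Prim [Atom var]]]]]] ** [Term [Factor [Prim [Atom var]]] * [Term [Factor [Prim [Atom var]]]]]]

var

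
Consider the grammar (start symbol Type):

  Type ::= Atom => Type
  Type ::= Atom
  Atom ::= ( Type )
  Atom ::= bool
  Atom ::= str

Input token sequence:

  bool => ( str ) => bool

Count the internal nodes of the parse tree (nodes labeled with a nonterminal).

[Type [Atom bool] => [Type [Atom ( [Type [Atom str]] )] => [Type [Atom bool]]]]

8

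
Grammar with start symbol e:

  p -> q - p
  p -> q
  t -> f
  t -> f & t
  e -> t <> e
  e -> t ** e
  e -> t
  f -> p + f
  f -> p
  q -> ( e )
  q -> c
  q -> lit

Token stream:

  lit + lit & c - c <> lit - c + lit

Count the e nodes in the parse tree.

[e [t [f [p [q lit]] + [f [p [q lit]]]] & [t [f [p [q c] - [p [q c]]]]]] <> [e [t [f [p [q lit] - [p [q c]]] + [f [p [q lit]]]]]]]

2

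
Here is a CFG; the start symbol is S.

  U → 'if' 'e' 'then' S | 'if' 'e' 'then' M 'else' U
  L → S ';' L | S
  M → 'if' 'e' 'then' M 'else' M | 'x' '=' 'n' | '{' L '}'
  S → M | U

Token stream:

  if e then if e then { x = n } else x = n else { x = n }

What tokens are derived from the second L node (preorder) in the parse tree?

[S [M if e then [M if e then [M { [L [S [M x = n]]] }] else [M x = n]] else [M { [L [S [M x = n]]] }]]]

x = n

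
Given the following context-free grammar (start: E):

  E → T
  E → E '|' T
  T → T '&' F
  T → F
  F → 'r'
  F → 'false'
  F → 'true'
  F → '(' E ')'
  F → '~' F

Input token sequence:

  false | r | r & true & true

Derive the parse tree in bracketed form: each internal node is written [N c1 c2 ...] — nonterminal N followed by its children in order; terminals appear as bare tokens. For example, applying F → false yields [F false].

E
E | T
E | T | T
T | T | T
F | T | T
false | T | T
false | F | T
false | r | T
false | r | T & F
false | r | T & F & F
false | r | F & F & F
false | r | r & F & F
false | r | r & true & F
false | r | r & true & true

[E [E [E [T [F false]]] | [T [F r]]] | [T [T [T [F r]] & [F true]] & [F true]]]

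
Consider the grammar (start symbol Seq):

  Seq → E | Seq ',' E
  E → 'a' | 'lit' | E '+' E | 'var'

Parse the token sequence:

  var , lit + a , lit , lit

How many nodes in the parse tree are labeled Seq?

4

[Seq [Seq [Seq [Seq [E var]] , [E [E lit] + [E a]]] , [E lit]] , [E lit]]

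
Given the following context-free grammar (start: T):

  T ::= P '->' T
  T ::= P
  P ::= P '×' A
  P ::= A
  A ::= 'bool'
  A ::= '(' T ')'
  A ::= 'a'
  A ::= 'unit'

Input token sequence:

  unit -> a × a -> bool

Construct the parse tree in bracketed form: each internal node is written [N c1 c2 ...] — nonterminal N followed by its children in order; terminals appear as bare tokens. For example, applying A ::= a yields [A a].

[T [P [A unit]] -> [T [P [P [A a]] × [A a]] -> [T [P [A bool]]]]]

T
P -> T
A -> T
unit -> T
unit -> P -> T
unit -> P × A -> T
unit -> A × A -> T
unit -> a × A -> T
unit -> a × a -> T
unit -> a × a -> P
unit -> a × a -> A
unit -> a × a -> bool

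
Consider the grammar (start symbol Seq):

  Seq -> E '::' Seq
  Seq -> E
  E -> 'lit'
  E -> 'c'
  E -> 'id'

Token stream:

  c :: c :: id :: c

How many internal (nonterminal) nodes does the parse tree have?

[Seq [E c] :: [Seq [E c] :: [Seq [E id] :: [Seq [E c]]]]]

8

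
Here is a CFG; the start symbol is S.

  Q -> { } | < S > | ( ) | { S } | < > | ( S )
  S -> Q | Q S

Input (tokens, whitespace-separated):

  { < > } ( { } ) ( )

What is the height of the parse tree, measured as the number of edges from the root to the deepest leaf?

5

[S [Q { [S [Q < >]] }] [S [Q ( [S [Q { }]] )] [S [Q ( )]]]]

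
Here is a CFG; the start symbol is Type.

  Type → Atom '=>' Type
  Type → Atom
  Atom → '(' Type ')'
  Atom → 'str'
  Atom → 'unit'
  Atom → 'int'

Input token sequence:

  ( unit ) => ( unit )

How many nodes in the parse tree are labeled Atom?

[Type [Atom ( [Type [Atom unit]] )] => [Type [Atom ( [Type [Atom unit]] )]]]

4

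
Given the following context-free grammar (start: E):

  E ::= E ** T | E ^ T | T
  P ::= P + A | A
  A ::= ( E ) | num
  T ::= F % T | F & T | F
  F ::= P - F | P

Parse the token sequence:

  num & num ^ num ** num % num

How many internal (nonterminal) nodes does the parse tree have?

[E [E [E [T [F [P [A num]]] & [T [F [P [A num]]]]]] ^ [T [F [P [A num]]]]] ** [T [F [P [A num]]] % [T [F [P [A num]]]]]]

23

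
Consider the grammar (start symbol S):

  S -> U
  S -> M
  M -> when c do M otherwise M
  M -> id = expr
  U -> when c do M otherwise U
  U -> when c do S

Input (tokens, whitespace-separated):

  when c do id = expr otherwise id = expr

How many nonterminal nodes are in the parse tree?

[S [M when c do [M id = expr] otherwise [M id = expr]]]

4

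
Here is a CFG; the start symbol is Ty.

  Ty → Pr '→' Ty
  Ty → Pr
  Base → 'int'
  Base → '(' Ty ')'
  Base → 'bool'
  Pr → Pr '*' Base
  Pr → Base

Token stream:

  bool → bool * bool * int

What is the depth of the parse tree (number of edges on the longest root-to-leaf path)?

6

[Ty [Pr [Base bool]] → [Ty [Pr [Pr [Pr [Base bool]] * [Base bool]] * [Base int]]]]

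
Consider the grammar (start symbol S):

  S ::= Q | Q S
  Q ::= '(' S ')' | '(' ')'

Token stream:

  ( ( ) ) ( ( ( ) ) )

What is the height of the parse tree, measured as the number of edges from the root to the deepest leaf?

[S [Q ( [S [Q ( )]] )] [S [Q ( [S [Q ( [S [Q ( )]] )]] )]]]

7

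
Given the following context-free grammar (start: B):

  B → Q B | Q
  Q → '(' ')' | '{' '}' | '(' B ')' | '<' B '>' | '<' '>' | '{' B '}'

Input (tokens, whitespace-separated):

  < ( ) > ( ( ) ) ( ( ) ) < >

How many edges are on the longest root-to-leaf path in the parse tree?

[B [Q < [B [Q ( )]] >] [B [Q ( [B [Q ( )]] )] [B [Q ( [B [Q ( )]] )] [B [Q < >]]]]]

6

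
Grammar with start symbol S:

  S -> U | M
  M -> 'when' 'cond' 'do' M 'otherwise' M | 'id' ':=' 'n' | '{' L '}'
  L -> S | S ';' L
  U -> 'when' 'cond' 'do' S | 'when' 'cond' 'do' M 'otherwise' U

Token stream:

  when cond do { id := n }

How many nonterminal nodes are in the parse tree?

7

[S [U when cond do [S [M { [L [S [M id := n]]] }]]]]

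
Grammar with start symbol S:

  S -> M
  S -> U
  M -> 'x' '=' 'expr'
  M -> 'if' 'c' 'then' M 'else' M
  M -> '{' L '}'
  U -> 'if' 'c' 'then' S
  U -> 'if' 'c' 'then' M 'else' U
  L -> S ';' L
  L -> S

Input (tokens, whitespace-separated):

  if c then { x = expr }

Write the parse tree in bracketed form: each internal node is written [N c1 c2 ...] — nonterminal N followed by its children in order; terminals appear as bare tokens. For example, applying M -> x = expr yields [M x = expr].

[S [U if c then [S [M { [L [S [M x = expr]]] }]]]]

S
U
if c then S
if c then M
if c then { L }
if c then { S }
if c then { M }
if c then { x = expr }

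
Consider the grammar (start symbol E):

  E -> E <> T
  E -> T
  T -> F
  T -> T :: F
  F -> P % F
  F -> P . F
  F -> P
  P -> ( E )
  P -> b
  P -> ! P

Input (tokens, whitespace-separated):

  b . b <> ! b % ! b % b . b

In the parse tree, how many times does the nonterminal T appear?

[E [E [T [F [P b] . [F [P b]]]]] <> [T [F [P ! [P b]] % [F [P ! [P b]] % [F [P b] . [F [P b]]]]]]]

2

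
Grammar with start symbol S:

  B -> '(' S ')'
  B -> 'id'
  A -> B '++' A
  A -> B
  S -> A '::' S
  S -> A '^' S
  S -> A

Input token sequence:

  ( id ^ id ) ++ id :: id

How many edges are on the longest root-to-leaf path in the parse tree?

7

[S [A [B ( [S [A [B id]] ^ [S [A [B id]]]] )] ++ [A [B id]]] :: [S [A [B id]]]]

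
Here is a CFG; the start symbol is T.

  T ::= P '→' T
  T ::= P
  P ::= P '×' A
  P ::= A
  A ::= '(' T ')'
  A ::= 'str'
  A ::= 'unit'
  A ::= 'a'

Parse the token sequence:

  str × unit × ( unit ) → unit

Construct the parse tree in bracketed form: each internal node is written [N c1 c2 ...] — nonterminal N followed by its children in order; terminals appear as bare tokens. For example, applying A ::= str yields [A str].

T
P → T
P × A → T
P × A × A → T
A × A × A → T
str × A × A → T
str × unit × A → T
str × unit × ( T ) → T
str × unit × ( P ) → T
str × unit × ( A ) → T
str × unit × ( unit ) → T
str × unit × ( unit ) → P
str × unit × ( unit ) → A
str × unit × ( unit ) → unit

[T [P [P [P [A str]] × [A unit]] × [A ( [T [P [A unit]]] )]] → [T [P [A unit]]]]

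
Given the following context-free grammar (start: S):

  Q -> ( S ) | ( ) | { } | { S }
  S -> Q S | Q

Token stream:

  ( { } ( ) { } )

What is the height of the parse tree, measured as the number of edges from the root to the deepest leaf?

[S [Q ( [S [Q { }] [S [Q ( )] [S [Q { }]]]] )]]

6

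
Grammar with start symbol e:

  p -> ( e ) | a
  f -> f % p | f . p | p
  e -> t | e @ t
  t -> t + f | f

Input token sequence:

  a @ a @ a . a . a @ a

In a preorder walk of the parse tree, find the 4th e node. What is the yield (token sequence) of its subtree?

[e [e [e [e [t [f [p a]]]] @ [t [f [p a]]]] @ [t [f [f [f [p a]] . [p a]] . [p a]]]] @ [t [f [p a]]]]

a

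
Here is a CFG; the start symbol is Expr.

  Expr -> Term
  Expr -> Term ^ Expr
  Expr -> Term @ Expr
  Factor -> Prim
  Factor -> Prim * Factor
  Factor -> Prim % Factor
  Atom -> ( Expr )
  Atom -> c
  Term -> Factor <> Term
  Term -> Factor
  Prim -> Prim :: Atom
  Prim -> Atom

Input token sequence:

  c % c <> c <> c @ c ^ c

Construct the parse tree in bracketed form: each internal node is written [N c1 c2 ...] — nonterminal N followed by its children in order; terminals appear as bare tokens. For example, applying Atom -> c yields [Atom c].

[Expr [Term [Factor [Prim [Atom c]] % [Factor [Prim [Atom c]]]] <> [Term [Factor [Prim [Atom c]]] <> [Term [Factor [Prim [Atom c]]]]]] @ [Expr [Term [Factor [Prim [Atom c]]]] ^ [Expr [Term [Factor [Prim [Atom c]]]]]]]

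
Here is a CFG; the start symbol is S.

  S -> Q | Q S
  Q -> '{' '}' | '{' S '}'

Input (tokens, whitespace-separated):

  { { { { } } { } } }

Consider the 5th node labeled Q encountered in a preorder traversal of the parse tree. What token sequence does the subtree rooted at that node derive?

{ }

[S [Q { [S [Q { [S [Q { [S [Q { }]] }] [S [Q { }]]] }]] }]]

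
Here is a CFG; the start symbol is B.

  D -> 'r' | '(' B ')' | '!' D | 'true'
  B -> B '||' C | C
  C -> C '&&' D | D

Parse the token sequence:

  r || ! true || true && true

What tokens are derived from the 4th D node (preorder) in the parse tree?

true

[B [B [B [C [D r]]] || [C [D ! [D true]]]] || [C [C [D true]] && [D true]]]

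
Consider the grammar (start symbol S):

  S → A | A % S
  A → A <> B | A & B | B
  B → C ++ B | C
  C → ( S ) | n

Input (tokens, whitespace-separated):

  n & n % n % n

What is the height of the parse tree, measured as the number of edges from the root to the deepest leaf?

[S [A [A [B [C n]]] & [B [C n]]] % [S [A [B [C n]]] % [S [A [B [C n]]]]]]

6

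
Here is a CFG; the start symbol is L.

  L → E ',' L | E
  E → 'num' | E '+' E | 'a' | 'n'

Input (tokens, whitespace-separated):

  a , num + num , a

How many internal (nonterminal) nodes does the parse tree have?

8

[L [E a] , [L [E [E num] + [E num]] , [L [E a]]]]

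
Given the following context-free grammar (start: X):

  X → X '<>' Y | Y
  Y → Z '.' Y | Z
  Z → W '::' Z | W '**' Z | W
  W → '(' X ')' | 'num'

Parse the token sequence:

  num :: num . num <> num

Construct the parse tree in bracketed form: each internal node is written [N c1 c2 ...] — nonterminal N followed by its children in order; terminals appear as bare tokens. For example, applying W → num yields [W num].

[X [X [Y [Z [W num] :: [Z [W num]]] . [Y [Z [W num]]]]] <> [Y [Z [W num]]]]

X
X <> Y
Y <> Y
Z . Y <> Y
W :: Z . Y <> Y
num :: Z . Y <> Y
num :: W . Y <> Y
num :: num . Y <> Y
num :: num . Z <> Y
num :: num . W <> Y
num :: num . num <> Y
num :: num . num <> Z
num :: num . num <> W
num :: num . num <> num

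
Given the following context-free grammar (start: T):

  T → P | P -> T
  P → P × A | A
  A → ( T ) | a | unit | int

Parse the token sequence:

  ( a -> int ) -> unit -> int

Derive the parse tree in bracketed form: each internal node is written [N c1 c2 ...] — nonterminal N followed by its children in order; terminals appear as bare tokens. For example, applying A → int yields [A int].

[T [P [A ( [T [P [A a]] -> [T [P [A int]]]] )]] -> [T [P [A unit]] -> [T [P [A int]]]]]

T
P -> T
A -> T
( T ) -> T
( P -> T ) -> T
( A -> T ) -> T
( a -> T ) -> T
( a -> P ) -> T
( a -> A ) -> T
( a -> int ) -> T
( a -> int ) -> P -> T
( a -> int ) -> A -> T
( a -> int ) -> unit -> T
( a -> int ) -> unit -> P
( a -> int ) -> unit -> A
( a -> int ) -> unit -> int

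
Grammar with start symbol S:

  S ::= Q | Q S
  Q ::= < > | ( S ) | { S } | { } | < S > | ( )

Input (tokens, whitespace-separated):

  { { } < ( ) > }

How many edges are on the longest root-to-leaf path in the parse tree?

[S [Q { [S [Q { }] [S [Q < [S [Q ( )]] >]]] }]]

7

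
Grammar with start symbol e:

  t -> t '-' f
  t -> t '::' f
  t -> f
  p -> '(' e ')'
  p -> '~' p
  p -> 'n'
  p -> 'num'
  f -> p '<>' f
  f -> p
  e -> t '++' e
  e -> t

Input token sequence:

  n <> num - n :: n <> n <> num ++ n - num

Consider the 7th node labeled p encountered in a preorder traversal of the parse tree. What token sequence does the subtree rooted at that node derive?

n

[e [t [t [t [f [p n] <> [f [p num]]]] - [f [p n]]] :: [f [p n] <> [f [p n] <> [f [p num]]]]] ++ [e [t [t [f [p n]]] - [f [p num]]]]]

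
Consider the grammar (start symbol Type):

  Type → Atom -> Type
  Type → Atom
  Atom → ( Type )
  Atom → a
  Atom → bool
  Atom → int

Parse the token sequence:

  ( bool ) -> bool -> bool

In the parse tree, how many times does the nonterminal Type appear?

4

[Type [Atom ( [Type [Atom bool]] )] -> [Type [Atom bool] -> [Type [Atom bool]]]]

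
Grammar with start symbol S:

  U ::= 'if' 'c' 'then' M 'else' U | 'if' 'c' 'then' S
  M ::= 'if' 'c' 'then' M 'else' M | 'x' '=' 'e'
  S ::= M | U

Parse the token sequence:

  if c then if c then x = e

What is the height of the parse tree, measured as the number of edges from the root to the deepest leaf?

[S [U if c then [S [U if c then [S [M x = e]]]]]]

6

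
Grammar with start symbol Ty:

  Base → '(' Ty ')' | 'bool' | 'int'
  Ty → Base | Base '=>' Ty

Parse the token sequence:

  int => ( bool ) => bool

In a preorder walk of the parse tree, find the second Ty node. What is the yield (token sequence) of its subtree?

( bool ) => bool

[Ty [Base int] => [Ty [Base ( [Ty [Base bool]] )] => [Ty [Base bool]]]]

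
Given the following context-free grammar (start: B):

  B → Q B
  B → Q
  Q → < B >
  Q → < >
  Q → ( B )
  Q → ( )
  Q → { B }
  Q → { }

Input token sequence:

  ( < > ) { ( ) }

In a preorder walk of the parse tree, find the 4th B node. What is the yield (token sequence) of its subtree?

( )

[B [Q ( [B [Q < >]] )] [B [Q { [B [Q ( )]] }]]]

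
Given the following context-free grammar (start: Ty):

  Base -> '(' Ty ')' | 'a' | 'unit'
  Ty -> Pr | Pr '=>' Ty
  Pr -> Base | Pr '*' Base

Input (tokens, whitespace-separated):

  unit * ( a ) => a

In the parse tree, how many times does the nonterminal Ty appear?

3

[Ty [Pr [Pr [Base unit]] * [Base ( [Ty [Pr [Base a]]] )]] => [Ty [Pr [Base a]]]]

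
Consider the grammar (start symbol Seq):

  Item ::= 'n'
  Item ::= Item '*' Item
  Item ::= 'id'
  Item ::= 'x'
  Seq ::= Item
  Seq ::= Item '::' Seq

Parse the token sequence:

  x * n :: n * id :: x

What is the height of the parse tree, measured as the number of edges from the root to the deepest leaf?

[Seq [Item [Item x] * [Item n]] :: [Seq [Item [Item n] * [Item id]] :: [Seq [Item x]]]]

4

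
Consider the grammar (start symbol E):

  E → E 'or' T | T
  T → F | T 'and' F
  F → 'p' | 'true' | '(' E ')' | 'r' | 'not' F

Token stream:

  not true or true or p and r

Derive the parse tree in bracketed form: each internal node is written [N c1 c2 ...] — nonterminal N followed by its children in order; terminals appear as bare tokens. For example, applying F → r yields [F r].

[E [E [E [T [F not [F true]]]] or [T [F true]]] or [T [T [F p]] and [F r]]]

E
E or T
E or T or T
T or T or T
F or T or T
not F or T or T
not true or T or T
not true or F or T
not true or true or T
not true or true or T and F
not true or true or F and F
not true or true or p and F
not true or true or p and r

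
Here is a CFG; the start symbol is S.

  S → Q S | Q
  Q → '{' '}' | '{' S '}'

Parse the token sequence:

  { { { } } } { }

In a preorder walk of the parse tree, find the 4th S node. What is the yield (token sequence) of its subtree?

[S [Q { [S [Q { [S [Q { }]] }]] }] [S [Q { }]]]

{ }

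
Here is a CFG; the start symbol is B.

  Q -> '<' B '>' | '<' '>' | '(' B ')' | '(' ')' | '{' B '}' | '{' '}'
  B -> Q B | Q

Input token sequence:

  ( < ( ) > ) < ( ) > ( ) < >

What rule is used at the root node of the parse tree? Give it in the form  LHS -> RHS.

[B [Q ( [B [Q < [B [Q ( )]] >]] )] [B [Q < [B [Q ( )]] >] [B [Q ( )] [B [Q < >]]]]]

B -> Q B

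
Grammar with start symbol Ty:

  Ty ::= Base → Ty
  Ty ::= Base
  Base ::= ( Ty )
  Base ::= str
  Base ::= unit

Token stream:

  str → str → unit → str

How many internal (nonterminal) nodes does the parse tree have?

[Ty [Base str] → [Ty [Base str] → [Ty [Base unit] → [Ty [Base str]]]]]

8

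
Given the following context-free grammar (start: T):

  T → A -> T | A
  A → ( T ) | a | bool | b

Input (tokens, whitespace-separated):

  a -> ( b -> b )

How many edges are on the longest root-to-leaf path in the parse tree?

[T [A a] -> [T [A ( [T [A b] -> [T [A b]]] )]]]

6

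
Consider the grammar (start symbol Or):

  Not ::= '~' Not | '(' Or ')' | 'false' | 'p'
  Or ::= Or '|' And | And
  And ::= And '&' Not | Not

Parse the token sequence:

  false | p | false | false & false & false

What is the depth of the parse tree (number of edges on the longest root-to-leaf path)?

[Or [Or [Or [Or [And [Not false]]] | [And [Not p]]] | [And [Not false]]] | [And [And [And [Not false]] & [Not false]] & [Not false]]]

6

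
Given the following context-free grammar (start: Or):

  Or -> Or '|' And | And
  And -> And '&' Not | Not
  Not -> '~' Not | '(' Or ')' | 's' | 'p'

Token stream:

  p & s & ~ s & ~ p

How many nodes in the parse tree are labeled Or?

[Or [And [And [And [And [Not p]] & [Not s]] & [Not ~ [Not s]]] & [Not ~ [Not p]]]]

1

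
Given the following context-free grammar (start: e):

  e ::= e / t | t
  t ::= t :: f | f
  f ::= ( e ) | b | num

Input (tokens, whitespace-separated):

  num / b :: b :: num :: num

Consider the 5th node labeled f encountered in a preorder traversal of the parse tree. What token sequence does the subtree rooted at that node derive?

num

[e [e [t [f num]]] / [t [t [t [t [f b]] :: [f b]] :: [f num]] :: [f num]]]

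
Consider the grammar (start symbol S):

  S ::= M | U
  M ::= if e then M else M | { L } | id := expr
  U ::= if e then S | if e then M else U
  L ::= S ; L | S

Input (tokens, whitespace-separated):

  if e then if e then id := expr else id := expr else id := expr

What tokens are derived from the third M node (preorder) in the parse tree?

[S [M if e then [M if e then [M id := expr] else [M id := expr]] else [M id := expr]]]

id := expr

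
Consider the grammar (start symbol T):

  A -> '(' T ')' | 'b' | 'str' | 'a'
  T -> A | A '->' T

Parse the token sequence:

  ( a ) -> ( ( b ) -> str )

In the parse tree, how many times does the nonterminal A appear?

6

[T [A ( [T [A a]] )] -> [T [A ( [T [A ( [T [A b]] )] -> [T [A str]]] )]]]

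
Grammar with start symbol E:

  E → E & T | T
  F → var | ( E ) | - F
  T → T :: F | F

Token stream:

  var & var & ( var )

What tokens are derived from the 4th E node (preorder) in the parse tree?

[E [E [E [T [F var]]] & [T [F var]]] & [T [F ( [E [T [F var]]] )]]]

var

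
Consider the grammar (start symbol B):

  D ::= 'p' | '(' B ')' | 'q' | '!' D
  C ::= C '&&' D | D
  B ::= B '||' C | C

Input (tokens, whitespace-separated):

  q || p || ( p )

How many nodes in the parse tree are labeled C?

[B [B [B [C [D q]]] || [C [D p]]] || [C [D ( [B [C [D p]]] )]]]

4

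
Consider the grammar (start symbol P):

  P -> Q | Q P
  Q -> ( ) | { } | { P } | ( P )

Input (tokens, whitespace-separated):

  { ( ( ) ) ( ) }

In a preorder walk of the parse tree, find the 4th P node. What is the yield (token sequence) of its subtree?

( )

[P [Q { [P [Q ( [P [Q ( )]] )] [P [Q ( )]]] }]]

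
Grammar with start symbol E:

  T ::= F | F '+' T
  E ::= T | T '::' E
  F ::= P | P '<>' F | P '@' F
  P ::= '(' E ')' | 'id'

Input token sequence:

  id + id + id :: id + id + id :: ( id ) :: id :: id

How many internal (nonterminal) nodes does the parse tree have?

[E [T [F [P id]] + [T [F [P id]] + [T [F [P id]]]]] :: [E [T [F [P id]] + [T [F [P id]] + [T [F [P id]]]]] :: [E [T [F [P ( [E [T [F [P id]]]] )]]] :: [E [T [F [P id]]] :: [E [T [F [P id]]]]]]]]

36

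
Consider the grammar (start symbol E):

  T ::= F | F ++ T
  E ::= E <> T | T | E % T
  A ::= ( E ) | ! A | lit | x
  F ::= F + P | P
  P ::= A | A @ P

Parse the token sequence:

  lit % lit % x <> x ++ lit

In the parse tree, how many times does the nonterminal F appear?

5

[E [E [E [E [T [F [P [A lit]]]]] % [T [F [P [A lit]]]]] % [T [F [P [A x]]]]] <> [T [F [P [A x]]] ++ [T [F [P [A lit]]]]]]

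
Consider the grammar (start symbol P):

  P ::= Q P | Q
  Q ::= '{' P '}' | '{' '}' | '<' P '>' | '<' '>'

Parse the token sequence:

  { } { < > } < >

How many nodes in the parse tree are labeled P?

[P [Q { }] [P [Q { [P [Q < >]] }] [P [Q < >]]]]

4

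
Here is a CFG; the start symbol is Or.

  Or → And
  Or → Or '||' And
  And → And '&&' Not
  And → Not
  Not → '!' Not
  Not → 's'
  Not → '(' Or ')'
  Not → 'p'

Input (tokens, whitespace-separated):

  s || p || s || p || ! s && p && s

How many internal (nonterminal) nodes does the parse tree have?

20

[Or [Or [Or [Or [Or [And [Not s]]] || [And [Not p]]] || [And [Not s]]] || [And [Not p]]] || [And [And [And [Not ! [Not s]]] && [Not p]] && [Not s]]]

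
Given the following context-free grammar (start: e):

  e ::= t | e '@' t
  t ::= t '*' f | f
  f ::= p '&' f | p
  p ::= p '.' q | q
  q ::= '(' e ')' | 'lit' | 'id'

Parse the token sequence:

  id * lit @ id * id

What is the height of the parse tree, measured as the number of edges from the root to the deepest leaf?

[e [e [t [t [f [p [q id]]]] * [f [p [q lit]]]]] @ [t [t [f [p [q id]]]] * [f [p [q id]]]]]

7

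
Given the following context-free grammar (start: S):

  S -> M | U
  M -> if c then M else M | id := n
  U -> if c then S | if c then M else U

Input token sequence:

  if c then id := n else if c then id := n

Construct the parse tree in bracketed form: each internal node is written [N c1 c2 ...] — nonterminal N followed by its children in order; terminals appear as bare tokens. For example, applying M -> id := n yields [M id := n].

[S [U if c then [M id := n] else [U if c then [S [M id := n]]]]]

S
U
if c then M else U
if c then id := n else U
if c then id := n else if c then S
if c then id := n else if c then M
if c then id := n else if c then id := n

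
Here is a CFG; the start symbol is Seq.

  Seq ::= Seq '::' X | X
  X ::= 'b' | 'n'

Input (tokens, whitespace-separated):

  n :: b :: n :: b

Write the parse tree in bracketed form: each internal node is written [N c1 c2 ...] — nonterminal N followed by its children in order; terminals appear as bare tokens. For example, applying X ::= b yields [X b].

Seq
Seq :: X
Seq :: X :: X
Seq :: X :: X :: X
X :: X :: X :: X
n :: X :: X :: X
n :: b :: X :: X
n :: b :: n :: X
n :: b :: n :: b

[Seq [Seq [Seq [Seq [X n]] :: [X b]] :: [X n]] :: [X b]]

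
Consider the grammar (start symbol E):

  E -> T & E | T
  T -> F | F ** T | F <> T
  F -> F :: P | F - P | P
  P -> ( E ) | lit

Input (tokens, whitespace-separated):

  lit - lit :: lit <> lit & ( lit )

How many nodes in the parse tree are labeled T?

4

[E [T [F [F [F [P lit]] - [P lit]] :: [P lit]] <> [T [F [P lit]]]] & [E [T [F [P ( [E [T [F [P lit]]]] )]]]]]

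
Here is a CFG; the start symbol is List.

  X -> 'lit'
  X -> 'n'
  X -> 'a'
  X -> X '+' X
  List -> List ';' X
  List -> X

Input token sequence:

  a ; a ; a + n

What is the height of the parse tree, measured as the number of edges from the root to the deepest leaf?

[List [List [List [X a]] ; [X a]] ; [X [X a] + [X n]]]

4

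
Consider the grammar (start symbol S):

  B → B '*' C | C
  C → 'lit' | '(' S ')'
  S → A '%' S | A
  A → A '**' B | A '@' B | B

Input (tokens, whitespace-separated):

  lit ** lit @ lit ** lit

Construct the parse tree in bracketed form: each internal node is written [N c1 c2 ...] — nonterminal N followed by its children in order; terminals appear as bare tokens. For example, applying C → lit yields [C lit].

[S [A [A [A [A [B [C lit]]] ** [B [C lit]]] @ [B [C lit]]] ** [B [C lit]]]]

S
A
A ** B
A @ B ** B
A ** B @ B ** B
B ** B @ B ** B
C ** B @ B ** B
lit ** B @ B ** B
lit ** C @ B ** B
lit ** lit @ B ** B
lit ** lit @ C ** B
lit ** lit @ lit ** B
lit ** lit @ lit ** C
lit ** lit @ lit ** lit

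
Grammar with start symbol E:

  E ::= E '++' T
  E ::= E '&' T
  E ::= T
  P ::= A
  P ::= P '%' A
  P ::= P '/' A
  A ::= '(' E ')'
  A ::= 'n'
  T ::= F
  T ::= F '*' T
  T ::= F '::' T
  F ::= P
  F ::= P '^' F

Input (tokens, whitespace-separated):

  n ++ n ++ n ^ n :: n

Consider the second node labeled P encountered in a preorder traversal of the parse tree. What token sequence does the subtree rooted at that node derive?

n

[E [E [E [T [F [P [A n]]]]] ++ [T [F [P [A n]]]]] ++ [T [F [P [A n]] ^ [F [P [A n]]]] :: [T [F [P [A n]]]]]]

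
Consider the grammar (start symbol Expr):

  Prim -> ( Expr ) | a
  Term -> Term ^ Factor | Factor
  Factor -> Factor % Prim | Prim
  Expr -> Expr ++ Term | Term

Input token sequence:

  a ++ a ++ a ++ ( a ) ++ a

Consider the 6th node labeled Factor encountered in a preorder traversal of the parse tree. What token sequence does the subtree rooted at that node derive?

a

[Expr [Expr [Expr [Expr [Expr [Term [Factor [Prim a]]]] ++ [Term [Factor [Prim a]]]] ++ [Term [Factor [Prim a]]]] ++ [Term [Factor [Prim ( [Expr [Term [Factor [Prim a]]]] )]]]] ++ [Term [Factor [Prim a]]]]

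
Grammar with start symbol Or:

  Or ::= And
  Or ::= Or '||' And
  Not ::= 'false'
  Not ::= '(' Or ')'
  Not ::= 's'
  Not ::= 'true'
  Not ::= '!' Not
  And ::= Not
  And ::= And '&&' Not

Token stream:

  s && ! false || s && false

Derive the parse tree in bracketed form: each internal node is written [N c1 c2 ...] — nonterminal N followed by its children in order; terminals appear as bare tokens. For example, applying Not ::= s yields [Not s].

[Or [Or [And [And [Not s]] && [Not ! [Not false]]]] || [And [And [Not s]] && [Not false]]]

Or
Or || And
And || And
And && Not || And
Not && Not || And
s && Not || And
s && ! Not || And
s && ! false || And
s && ! false || And && Not
s && ! false || Not && Not
s && ! false || s && Not
s && ! false || s && false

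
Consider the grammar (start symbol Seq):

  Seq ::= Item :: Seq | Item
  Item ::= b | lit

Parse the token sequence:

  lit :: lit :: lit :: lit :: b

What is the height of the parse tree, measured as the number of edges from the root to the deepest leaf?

[Seq [Item lit] :: [Seq [Item lit] :: [Seq [Item lit] :: [Seq [Item lit] :: [Seq [Item b]]]]]]

6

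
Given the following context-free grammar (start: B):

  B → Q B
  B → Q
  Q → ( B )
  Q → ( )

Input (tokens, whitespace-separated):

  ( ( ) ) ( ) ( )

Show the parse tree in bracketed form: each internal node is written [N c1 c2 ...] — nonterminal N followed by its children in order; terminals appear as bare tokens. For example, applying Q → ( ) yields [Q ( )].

B
Q B
( B ) B
( Q ) B
( ( ) ) B
( ( ) ) Q B
( ( ) ) ( ) B
( ( ) ) ( ) Q
( ( ) ) ( ) ( )

[B [Q ( [B [Q ( )]] )] [B [Q ( )] [B [Q ( )]]]]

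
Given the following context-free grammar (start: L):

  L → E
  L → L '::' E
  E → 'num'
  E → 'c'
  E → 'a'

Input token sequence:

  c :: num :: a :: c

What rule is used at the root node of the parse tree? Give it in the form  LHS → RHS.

L → L '::' E

[L [L [L [L [E c]] :: [E num]] :: [E a]] :: [E c]]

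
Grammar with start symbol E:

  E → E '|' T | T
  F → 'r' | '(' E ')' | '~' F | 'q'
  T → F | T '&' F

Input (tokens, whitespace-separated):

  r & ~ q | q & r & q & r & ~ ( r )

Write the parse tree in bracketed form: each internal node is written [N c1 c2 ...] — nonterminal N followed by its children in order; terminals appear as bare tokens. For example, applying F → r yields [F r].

[E [E [T [T [F r]] & [F ~ [F q]]]] | [T [T [T [T [T [F q]] & [F r]] & [F q]] & [F r]] & [F ~ [F ( [E [T [F r]]] )]]]]

E
E | T
T | T
T & F | T
F & F | T
r & F | T
r & ~ F | T
r & ~ q | T
r & ~ q | T & F
r & ~ q | T & F & F
r & ~ q | T & F & F & F
r & ~ q | T & F & F & F & F
r & ~ q | F & F & F & F & F
r & ~ q | q & F & F & F & F
r & ~ q | q & r & F & F & F
r & ~ q | q & r & q & F & F
r & ~ q | q & r & q & r & F
r & ~ q | q & r & q & r & ~ F
r & ~ q | q & r & q & r & ~ ( E )
r & ~ q | q & r & q & r & ~ ( T )
r & ~ q | q & r & q & r & ~ ( F )
r & ~ q | q & r & q & r & ~ ( r )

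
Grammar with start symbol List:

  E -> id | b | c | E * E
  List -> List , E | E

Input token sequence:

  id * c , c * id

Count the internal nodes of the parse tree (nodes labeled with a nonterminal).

[List [List [E [E id] * [E c]]] , [E [E c] * [E id]]]

8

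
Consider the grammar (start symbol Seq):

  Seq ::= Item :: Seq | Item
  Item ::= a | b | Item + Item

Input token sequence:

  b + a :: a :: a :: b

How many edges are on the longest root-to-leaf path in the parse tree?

5

[Seq [Item [Item b] + [Item a]] :: [Seq [Item a] :: [Seq [Item a] :: [Seq [Item b]]]]]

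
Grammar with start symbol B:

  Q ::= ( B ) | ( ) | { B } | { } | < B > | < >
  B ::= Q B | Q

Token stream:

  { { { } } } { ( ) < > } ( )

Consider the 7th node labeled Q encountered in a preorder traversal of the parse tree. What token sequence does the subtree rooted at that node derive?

( )

[B [Q { [B [Q { [B [Q { }]] }]] }] [B [Q { [B [Q ( )] [B [Q < >]]] }] [B [Q ( )]]]]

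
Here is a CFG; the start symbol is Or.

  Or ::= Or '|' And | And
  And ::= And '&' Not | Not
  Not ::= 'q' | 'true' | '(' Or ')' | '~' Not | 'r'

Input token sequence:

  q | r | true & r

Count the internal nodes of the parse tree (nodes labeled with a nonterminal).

11

[Or [Or [Or [And [Not q]]] | [And [Not r]]] | [And [And [Not true]] & [Not r]]]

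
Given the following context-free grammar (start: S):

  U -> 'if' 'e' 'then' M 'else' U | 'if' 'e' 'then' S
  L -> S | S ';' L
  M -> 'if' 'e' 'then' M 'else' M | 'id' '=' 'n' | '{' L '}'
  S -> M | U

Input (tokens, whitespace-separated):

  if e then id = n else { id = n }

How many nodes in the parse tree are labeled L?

[S [M if e then [M id = n] else [M { [L [S [M id = n]]] }]]]

1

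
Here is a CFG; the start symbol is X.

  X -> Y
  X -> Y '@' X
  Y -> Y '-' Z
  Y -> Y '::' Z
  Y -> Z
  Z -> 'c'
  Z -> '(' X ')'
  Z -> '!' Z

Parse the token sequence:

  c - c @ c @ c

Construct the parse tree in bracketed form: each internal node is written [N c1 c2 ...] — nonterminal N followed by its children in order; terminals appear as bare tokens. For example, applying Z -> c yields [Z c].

X
Y @ X
Y - Z @ X
Z - Z @ X
c - Z @ X
c - c @ X
c - c @ Y @ X
c - c @ Z @ X
c - c @ c @ X
c - c @ c @ Y
c - c @ c @ Z
c - c @ c @ c

[X [Y [Y [Z c]] - [Z c]] @ [X [Y [Z c]] @ [X [Y [Z c]]]]]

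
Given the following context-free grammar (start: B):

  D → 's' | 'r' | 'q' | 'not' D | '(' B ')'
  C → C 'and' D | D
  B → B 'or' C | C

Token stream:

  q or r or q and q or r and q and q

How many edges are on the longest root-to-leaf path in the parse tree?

[B [B [B [B [C [D q]]] or [C [D r]]] or [C [C [D q]] and [D q]]] or [C [C [C [D r]] and [D q]] and [D q]]]

6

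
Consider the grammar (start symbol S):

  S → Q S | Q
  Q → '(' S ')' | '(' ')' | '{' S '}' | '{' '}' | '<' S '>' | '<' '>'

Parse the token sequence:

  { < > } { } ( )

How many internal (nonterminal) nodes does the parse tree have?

8

[S [Q { [S [Q < >]] }] [S [Q { }] [S [Q ( )]]]]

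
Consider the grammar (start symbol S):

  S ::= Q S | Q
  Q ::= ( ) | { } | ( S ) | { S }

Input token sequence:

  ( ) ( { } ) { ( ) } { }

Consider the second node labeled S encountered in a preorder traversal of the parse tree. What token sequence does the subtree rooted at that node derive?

( { } ) { ( ) } { }

[S [Q ( )] [S [Q ( [S [Q { }]] )] [S [Q { [S [Q ( )]] }] [S [Q { }]]]]]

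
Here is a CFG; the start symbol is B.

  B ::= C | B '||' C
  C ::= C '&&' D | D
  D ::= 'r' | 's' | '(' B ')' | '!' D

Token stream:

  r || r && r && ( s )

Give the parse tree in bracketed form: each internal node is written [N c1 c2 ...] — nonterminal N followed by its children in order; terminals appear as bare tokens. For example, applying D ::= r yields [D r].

B
B || C
C || C
D || C
r || C
r || C && D
r || C && D && D
r || D && D && D
r || r && D && D
r || r && r && D
r || r && r && ( B )
r || r && r && ( C )
r || r && r && ( D )
r || r && r && ( s )

[B [B [C [D r]]] || [C [C [C [D r]] && [D r]] && [D ( [B [C [D s]]] )]]]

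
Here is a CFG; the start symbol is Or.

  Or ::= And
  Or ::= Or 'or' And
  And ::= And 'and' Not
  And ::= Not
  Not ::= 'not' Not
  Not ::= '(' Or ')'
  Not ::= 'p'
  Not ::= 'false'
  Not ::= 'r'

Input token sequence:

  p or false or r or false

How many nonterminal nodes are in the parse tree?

12

[Or [Or [Or [Or [And [Not p]]] or [And [Not false]]] or [And [Not r]]] or [And [Not false]]]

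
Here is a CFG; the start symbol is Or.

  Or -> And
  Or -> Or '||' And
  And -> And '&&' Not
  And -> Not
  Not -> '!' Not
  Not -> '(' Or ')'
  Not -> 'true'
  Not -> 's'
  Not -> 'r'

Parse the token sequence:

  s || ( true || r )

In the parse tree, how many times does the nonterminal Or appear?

[Or [Or [And [Not s]]] || [And [Not ( [Or [Or [And [Not true]]] || [And [Not r]]] )]]]

4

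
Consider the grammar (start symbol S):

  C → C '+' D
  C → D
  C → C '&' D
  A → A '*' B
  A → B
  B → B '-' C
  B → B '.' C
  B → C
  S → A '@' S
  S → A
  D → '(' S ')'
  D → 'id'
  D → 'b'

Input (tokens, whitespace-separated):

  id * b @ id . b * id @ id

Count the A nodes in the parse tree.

[S [A [A [B [C [D id]]]] * [B [C [D b]]]] @ [S [A [A [B [B [C [D id]]] . [C [D b]]]] * [B [C [D id]]]] @ [S [A [B [C [D id]]]]]]]

5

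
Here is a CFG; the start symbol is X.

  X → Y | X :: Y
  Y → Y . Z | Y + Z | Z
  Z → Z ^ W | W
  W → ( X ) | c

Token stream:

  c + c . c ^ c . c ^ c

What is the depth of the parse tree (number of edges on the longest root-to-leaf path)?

7

[X [Y [Y [Y [Y [Z [W c]]] + [Z [W c]]] . [Z [Z [W c]] ^ [W c]]] . [Z [Z [W c]] ^ [W c]]]]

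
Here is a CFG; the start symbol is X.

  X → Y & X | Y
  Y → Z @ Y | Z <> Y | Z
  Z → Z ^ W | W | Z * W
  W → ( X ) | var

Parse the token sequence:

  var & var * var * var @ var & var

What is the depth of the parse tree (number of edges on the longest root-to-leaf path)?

[X [Y [Z [W var]]] & [X [Y [Z [Z [Z [W var]] * [W var]] * [W var]] @ [Y [Z [W var]]]] & [X [Y [Z [W var]]]]]]

7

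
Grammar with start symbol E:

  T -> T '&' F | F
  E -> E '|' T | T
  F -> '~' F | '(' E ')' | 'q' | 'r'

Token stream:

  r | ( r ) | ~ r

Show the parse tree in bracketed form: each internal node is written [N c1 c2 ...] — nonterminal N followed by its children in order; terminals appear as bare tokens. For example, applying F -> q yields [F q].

E
E | T
E | T | T
T | T | T
F | T | T
r | T | T
r | F | T
r | ( E ) | T
r | ( T ) | T
r | ( F ) | T
r | ( r ) | T
r | ( r ) | F
r | ( r ) | ~ F
r | ( r ) | ~ r

[E [E [E [T [F r]]] | [T [F ( [E [T [F r]]] )]]] | [T [F ~ [F r]]]]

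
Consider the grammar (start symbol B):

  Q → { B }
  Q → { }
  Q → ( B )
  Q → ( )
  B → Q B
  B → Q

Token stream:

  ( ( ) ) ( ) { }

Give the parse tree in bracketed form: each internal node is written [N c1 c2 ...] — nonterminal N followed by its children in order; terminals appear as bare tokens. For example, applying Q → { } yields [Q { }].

[B [Q ( [B [Q ( )]] )] [B [Q ( )] [B [Q { }]]]]

B
Q B
( B ) B
( Q ) B
( ( ) ) B
( ( ) ) Q B
( ( ) ) ( ) B
( ( ) ) ( ) Q
( ( ) ) ( ) { }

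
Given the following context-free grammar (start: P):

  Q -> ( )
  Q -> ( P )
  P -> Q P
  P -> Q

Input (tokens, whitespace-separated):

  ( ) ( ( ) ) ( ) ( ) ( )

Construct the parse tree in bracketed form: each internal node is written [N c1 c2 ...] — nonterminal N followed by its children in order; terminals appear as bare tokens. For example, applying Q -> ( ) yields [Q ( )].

P
Q P
( ) P
( ) Q P
( ) ( P ) P
( ) ( Q ) P
( ) ( ( ) ) P
( ) ( ( ) ) Q P
( ) ( ( ) ) ( ) P
( ) ( ( ) ) ( ) Q P
( ) ( ( ) ) ( ) ( ) P
( ) ( ( ) ) ( ) ( ) Q
( ) ( ( ) ) ( ) ( ) ( )

[P [Q ( )] [P [Q ( [P [Q ( )]] )] [P [Q ( )] [P [Q ( )] [P [Q ( )]]]]]]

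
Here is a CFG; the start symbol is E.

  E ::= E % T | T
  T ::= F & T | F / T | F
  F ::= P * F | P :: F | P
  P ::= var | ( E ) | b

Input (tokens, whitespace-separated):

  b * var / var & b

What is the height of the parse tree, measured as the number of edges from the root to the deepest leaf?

[E [T [F [P b] * [F [P var]]] / [T [F [P var]] & [T [F [P b]]]]]]

6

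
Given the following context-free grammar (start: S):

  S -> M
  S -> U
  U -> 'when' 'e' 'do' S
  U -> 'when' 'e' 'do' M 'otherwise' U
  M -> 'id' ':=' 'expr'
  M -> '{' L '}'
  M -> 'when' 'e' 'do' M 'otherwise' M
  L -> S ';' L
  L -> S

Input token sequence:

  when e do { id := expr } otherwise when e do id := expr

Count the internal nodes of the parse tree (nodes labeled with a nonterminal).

9

[S [U when e do [M { [L [S [M id := expr]]] }] otherwise [U when e do [S [M id := expr]]]]]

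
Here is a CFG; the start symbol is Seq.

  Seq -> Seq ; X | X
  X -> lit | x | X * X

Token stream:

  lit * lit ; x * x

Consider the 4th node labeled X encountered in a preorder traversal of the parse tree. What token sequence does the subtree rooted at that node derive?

x * x

[Seq [Seq [X [X lit] * [X lit]]] ; [X [X x] * [X x]]]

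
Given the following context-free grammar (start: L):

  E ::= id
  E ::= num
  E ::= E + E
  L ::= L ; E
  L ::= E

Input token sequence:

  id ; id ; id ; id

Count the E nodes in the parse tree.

4

[L [L [L [L [E id]] ; [E id]] ; [E id]] ; [E id]]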